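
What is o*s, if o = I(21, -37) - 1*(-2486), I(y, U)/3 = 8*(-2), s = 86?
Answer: 209668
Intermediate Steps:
I(y, U) = -48 (I(y, U) = 3*(8*(-2)) = 3*(-16) = -48)
o = 2438 (o = -48 - 1*(-2486) = -48 + 2486 = 2438)
o*s = 2438*86 = 209668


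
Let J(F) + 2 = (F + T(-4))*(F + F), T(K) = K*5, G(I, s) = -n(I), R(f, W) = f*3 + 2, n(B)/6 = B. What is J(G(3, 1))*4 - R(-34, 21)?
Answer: 5564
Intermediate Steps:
n(B) = 6*B
R(f, W) = 2 + 3*f (R(f, W) = 3*f + 2 = 2 + 3*f)
G(I, s) = -6*I
T(K) = 5*K
J(F) = -2 + 2*F*(-20 + F) (J(F) = -2 + (F + 5*(-4))*(F + F) = -2 + (F - 20)*(2*F) = -2 + (-20 + F)*(2*F) = -2 + 2*F*(-20 + F))
J(G(3, 1))*4 - R(-34, 21) = (-2 - (-240)*3 + 2*(-6*3)²)*4 - (2 + 3*(-34)) = (-2 - 40*(-18) + 2*(-18)²)*4 - (2 - 102) = (-2 + 720 + 2*324)*4 - 1*(-100) = (-2 + 720 + 648)*4 + 100 = 1366*4 + 100 = 5464 + 100 = 5564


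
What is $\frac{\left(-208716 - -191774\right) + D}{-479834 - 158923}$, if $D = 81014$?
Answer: $- \frac{64072}{638757} \approx -0.10031$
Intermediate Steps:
$\frac{\left(-208716 - -191774\right) + D}{-479834 - 158923} = \frac{\left(-208716 - -191774\right) + 81014}{-479834 - 158923} = \frac{\left(-208716 + 191774\right) + 81014}{-638757} = \left(-16942 + 81014\right) \left(- \frac{1}{638757}\right) = 64072 \left(- \frac{1}{638757}\right) = - \frac{64072}{638757}$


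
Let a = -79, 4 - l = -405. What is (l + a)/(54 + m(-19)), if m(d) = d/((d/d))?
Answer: 66/7 ≈ 9.4286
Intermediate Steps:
l = 409 (l = 4 - 1*(-405) = 4 + 405 = 409)
m(d) = d (m(d) = d/1 = d*1 = d)
(l + a)/(54 + m(-19)) = (409 - 79)/(54 - 19) = 330/35 = 330*(1/35) = 66/7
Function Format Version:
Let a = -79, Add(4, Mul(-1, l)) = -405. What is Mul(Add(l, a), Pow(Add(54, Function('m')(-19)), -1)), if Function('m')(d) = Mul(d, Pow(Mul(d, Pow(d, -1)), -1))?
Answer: Rational(66, 7) ≈ 9.4286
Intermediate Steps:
l = 409 (l = Add(4, Mul(-1, -405)) = Add(4, 405) = 409)
Function('m')(d) = d (Function('m')(d) = Mul(d, Pow(1, -1)) = Mul(d, 1) = d)
Mul(Add(l, a), Pow(Add(54, Function('m')(-19)), -1)) = Mul(Add(409, -79), Pow(Add(54, -19), -1)) = Mul(330, Pow(35, -1)) = Mul(330, Rational(1, 35)) = Rational(66, 7)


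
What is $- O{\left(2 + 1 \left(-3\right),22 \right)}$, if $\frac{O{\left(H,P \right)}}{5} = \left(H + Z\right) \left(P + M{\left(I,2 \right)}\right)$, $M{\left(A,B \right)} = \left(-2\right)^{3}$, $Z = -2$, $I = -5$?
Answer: $210$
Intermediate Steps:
$M{\left(A,B \right)} = -8$
$O{\left(H,P \right)} = 5 \left(-8 + P\right) \left(-2 + H\right)$ ($O{\left(H,P \right)} = 5 \left(H - 2\right) \left(P - 8\right) = 5 \left(-2 + H\right) \left(-8 + P\right) = 5 \left(-8 + P\right) \left(-2 + H\right)$)
$- O{\left(2 + 1 \left(-3\right),22 \right)} = - (80 - 40 \left(2 + 1 \left(-3\right)\right) - 220 + 5 \left(2 + 1 \left(-3\right)\right) 22) = - (80 - 40 \left(2 - 3\right) - 220 + 5 \left(2 - 3\right) 22) = - (80 - -40 - 220 + 5 \left(-1\right) 22) = - (80 + 40 - 220 - 110) = \left(-1\right) \left(-210\right) = 210$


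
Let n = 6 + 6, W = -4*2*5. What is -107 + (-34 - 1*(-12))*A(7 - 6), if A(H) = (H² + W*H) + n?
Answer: 487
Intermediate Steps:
W = -40 (W = -8*5 = -40)
n = 12
A(H) = 12 + H² - 40*H (A(H) = (H² - 40*H) + 12 = 12 + H² - 40*H)
-107 + (-34 - 1*(-12))*A(7 - 6) = -107 + (-34 - 1*(-12))*(12 + (7 - 6)² - 40*(7 - 6)) = -107 + (-34 + 12)*(12 + 1² - 40*1) = -107 - 22*(12 + 1 - 40) = -107 - 22*(-27) = -107 + 594 = 487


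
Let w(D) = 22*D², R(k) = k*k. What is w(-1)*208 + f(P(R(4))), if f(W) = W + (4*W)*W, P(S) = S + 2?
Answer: 5890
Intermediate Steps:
R(k) = k²
P(S) = 2 + S
f(W) = W + 4*W²
w(-1)*208 + f(P(R(4))) = (22*(-1)²)*208 + (2 + 4²)*(1 + 4*(2 + 4²)) = (22*1)*208 + (2 + 16)*(1 + 4*(2 + 16)) = 22*208 + 18*(1 + 4*18) = 4576 + 18*(1 + 72) = 4576 + 18*73 = 4576 + 1314 = 5890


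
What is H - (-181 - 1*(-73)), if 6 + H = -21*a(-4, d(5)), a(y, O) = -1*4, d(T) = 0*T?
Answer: 186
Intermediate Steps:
d(T) = 0
a(y, O) = -4
H = 78 (H = -6 - 21*(-4) = -6 + 84 = 78)
H - (-181 - 1*(-73)) = 78 - (-181 - 1*(-73)) = 78 - (-181 + 73) = 78 - 1*(-108) = 78 + 108 = 186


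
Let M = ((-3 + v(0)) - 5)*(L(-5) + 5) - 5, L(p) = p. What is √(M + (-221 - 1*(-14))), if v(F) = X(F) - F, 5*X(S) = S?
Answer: 2*I*√53 ≈ 14.56*I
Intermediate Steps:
X(S) = S/5
v(F) = -4*F/5 (v(F) = F/5 - F = -4*F/5)
M = -5 (M = ((-3 - ⅘*0) - 5)*(-5 + 5) - 5 = ((-3 + 0) - 5)*0 - 5 = (-3 - 5)*0 - 5 = -8*0 - 5 = 0 - 5 = -5)
√(M + (-221 - 1*(-14))) = √(-5 + (-221 - 1*(-14))) = √(-5 + (-221 + 14)) = √(-5 - 207) = √(-212) = 2*I*√53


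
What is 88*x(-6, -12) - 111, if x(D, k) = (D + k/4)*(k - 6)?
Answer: 14145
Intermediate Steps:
x(D, k) = (-6 + k)*(D + k/4) (x(D, k) = (D + k*(¼))*(-6 + k) = (D + k/4)*(-6 + k) = (-6 + k)*(D + k/4))
88*x(-6, -12) - 111 = 88*(-6*(-6) - 3/2*(-12) + (¼)*(-12)² - 6*(-12)) - 111 = 88*(36 + 18 + (¼)*144 + 72) - 111 = 88*(36 + 18 + 36 + 72) - 111 = 88*162 - 111 = 14256 - 111 = 14145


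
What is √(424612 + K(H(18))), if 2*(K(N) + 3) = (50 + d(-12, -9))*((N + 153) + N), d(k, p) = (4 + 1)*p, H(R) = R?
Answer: √1700326/2 ≈ 651.98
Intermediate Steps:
d(k, p) = 5*p
K(N) = 759/2 + 5*N (K(N) = -3 + ((50 + 5*(-9))*((N + 153) + N))/2 = -3 + ((50 - 45)*((153 + N) + N))/2 = -3 + (5*(153 + 2*N))/2 = -3 + (765 + 10*N)/2 = -3 + (765/2 + 5*N) = 759/2 + 5*N)
√(424612 + K(H(18))) = √(424612 + (759/2 + 5*18)) = √(424612 + (759/2 + 90)) = √(424612 + 939/2) = √(850163/2) = √1700326/2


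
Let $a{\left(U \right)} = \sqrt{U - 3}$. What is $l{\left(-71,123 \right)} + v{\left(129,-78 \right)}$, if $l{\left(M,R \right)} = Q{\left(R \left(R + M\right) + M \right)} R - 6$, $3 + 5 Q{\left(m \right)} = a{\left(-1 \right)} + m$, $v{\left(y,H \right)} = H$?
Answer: $\frac{777186}{5} + \frac{246 i}{5} \approx 1.5544 \cdot 10^{5} + 49.2 i$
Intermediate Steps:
$a{\left(U \right)} = \sqrt{-3 + U}$
$Q{\left(m \right)} = - \frac{3}{5} + \frac{m}{5} + \frac{2 i}{5}$ ($Q{\left(m \right)} = - \frac{3}{5} + \frac{\sqrt{-3 - 1} + m}{5} = - \frac{3}{5} + \frac{\sqrt{-4} + m}{5} = - \frac{3}{5} + \frac{2 i + m}{5} = - \frac{3}{5} + \frac{m + 2 i}{5} = - \frac{3}{5} + \left(\frac{m}{5} + \frac{2 i}{5}\right) = - \frac{3}{5} + \frac{m}{5} + \frac{2 i}{5}$)
$l{\left(M,R \right)} = -6 + R \left(- \frac{3}{5} + \frac{M}{5} + \frac{2 i}{5} + \frac{R \left(M + R\right)}{5}\right)$ ($l{\left(M,R \right)} = \left(- \frac{3}{5} + \frac{R \left(R + M\right) + M}{5} + \frac{2 i}{5}\right) R - 6 = \left(- \frac{3}{5} + \frac{R \left(M + R\right) + M}{5} + \frac{2 i}{5}\right) R - 6 = \left(- \frac{3}{5} + \frac{M + R \left(M + R\right)}{5} + \frac{2 i}{5}\right) R - 6 = \left(- \frac{3}{5} + \left(\frac{M}{5} + \frac{R \left(M + R\right)}{5}\right) + \frac{2 i}{5}\right) R - 6 = \left(- \frac{3}{5} + \frac{M}{5} + \frac{2 i}{5} + \frac{R \left(M + R\right)}{5}\right) R - 6 = R \left(- \frac{3}{5} + \frac{M}{5} + \frac{2 i}{5} + \frac{R \left(M + R\right)}{5}\right) - 6 = -6 + R \left(- \frac{3}{5} + \frac{M}{5} + \frac{2 i}{5} + \frac{R \left(M + R\right)}{5}\right)$)
$l{\left(-71,123 \right)} + v{\left(129,-78 \right)} = \left(-6 + \frac{1}{5} \cdot 123 \left(-3 - 71 + 123^{2} + 2 i - 8733\right)\right) - 78 = \left(-6 + \frac{1}{5} \cdot 123 \left(-3 - 71 + 15129 + 2 i - 8733\right)\right) - 78 = \left(-6 + \frac{1}{5} \cdot 123 \left(6322 + 2 i\right)\right) - 78 = \left(-6 + \left(\frac{777606}{5} + \frac{246 i}{5}\right)\right) - 78 = \left(\frac{777576}{5} + \frac{246 i}{5}\right) - 78 = \frac{777186}{5} + \frac{246 i}{5}$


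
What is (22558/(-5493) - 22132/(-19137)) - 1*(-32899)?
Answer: 384224184221/11679949 ≈ 32896.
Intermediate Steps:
(22558/(-5493) - 22132/(-19137)) - 1*(-32899) = (22558*(-1/5493) - 22132*(-1/19137)) + 32899 = (-22558/5493 + 22132/19137) + 32899 = -34457930/11679949 + 32899 = 384224184221/11679949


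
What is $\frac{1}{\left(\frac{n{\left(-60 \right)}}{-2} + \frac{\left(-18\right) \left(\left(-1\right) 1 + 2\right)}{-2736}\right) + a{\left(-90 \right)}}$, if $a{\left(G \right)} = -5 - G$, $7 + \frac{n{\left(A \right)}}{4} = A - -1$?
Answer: $\frac{152}{32985} \approx 0.0046082$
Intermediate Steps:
$n{\left(A \right)} = -24 + 4 A$ ($n{\left(A \right)} = -28 + 4 \left(A - -1\right) = -28 + 4 \left(A + 1\right) = -28 + 4 \left(1 + A\right) = -28 + \left(4 + 4 A\right) = -24 + 4 A$)
$\frac{1}{\left(\frac{n{\left(-60 \right)}}{-2} + \frac{\left(-18\right) \left(\left(-1\right) 1 + 2\right)}{-2736}\right) + a{\left(-90 \right)}} = \frac{1}{\left(\frac{-24 + 4 \left(-60\right)}{-2} + \frac{\left(-18\right) \left(\left(-1\right) 1 + 2\right)}{-2736}\right) - -85} = \frac{1}{\left(\left(-24 - 240\right) \left(- \frac{1}{2}\right) + - 18 \left(-1 + 2\right) \left(- \frac{1}{2736}\right)\right) + \left(-5 + 90\right)} = \frac{1}{\left(\left(-264\right) \left(- \frac{1}{2}\right) + \left(-18\right) 1 \left(- \frac{1}{2736}\right)\right) + 85} = \frac{1}{\left(132 - - \frac{1}{152}\right) + 85} = \frac{1}{\left(132 + \frac{1}{152}\right) + 85} = \frac{1}{\frac{20065}{152} + 85} = \frac{1}{\frac{32985}{152}} = \frac{152}{32985}$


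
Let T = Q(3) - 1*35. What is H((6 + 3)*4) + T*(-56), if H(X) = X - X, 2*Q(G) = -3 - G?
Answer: 2128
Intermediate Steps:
Q(G) = -3/2 - G/2 (Q(G) = (-3 - G)/2 = -3/2 - G/2)
H(X) = 0
T = -38 (T = (-3/2 - ½*3) - 1*35 = (-3/2 - 3/2) - 35 = -3 - 35 = -38)
H((6 + 3)*4) + T*(-56) = 0 - 38*(-56) = 0 + 2128 = 2128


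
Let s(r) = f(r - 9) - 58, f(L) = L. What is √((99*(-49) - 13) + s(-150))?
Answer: I*√5081 ≈ 71.281*I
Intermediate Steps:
s(r) = -67 + r (s(r) = (r - 9) - 58 = (-9 + r) - 58 = -67 + r)
√((99*(-49) - 13) + s(-150)) = √((99*(-49) - 13) + (-67 - 150)) = √((-4851 - 13) - 217) = √(-4864 - 217) = √(-5081) = I*√5081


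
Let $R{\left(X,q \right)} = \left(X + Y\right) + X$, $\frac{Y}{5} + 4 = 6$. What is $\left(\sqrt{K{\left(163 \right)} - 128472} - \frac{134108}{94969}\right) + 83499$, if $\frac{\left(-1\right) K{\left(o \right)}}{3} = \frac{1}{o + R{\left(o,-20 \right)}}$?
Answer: $\frac{7929682423}{94969} + \frac{81 i \sqrt{4875729}}{499} \approx 83498.0 + 358.43 i$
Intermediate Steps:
$Y = 10$ ($Y = -20 + 5 \cdot 6 = -20 + 30 = 10$)
$R{\left(X,q \right)} = 10 + 2 X$ ($R{\left(X,q \right)} = \left(X + 10\right) + X = \left(10 + X\right) + X = 10 + 2 X$)
$K{\left(o \right)} = - \frac{3}{10 + 3 o}$ ($K{\left(o \right)} = - \frac{3}{o + \left(10 + 2 o\right)} = - \frac{3}{10 + 3 o}$)
$\left(\sqrt{K{\left(163 \right)} - 128472} - \frac{134108}{94969}\right) + 83499 = \left(\sqrt{- \frac{3}{10 + 3 \cdot 163} - 128472} - \frac{134108}{94969}\right) + 83499 = \left(\sqrt{- \frac{3}{10 + 489} - 128472} - \frac{134108}{94969}\right) + 83499 = \left(\sqrt{- \frac{3}{499} - 128472} - \frac{134108}{94969}\right) + 83499 = \left(\sqrt{- \frac{64107531}{499}} - \frac{134108}{94969}\right) + 83499 = \left(\frac{81 i \sqrt{4875729}}{499} - \frac{134108}{94969}\right) + 83499 = \left(- \frac{134108}{94969} + \frac{81 i \sqrt{4875729}}{499}\right) + 83499 = \frac{7929682423}{94969} + \frac{81 i \sqrt{4875729}}{499}$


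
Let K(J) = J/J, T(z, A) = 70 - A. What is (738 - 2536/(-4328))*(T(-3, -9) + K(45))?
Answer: 31966000/541 ≈ 59087.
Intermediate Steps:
K(J) = 1
(738 - 2536/(-4328))*(T(-3, -9) + K(45)) = (738 - 2536/(-4328))*((70 - 1*(-9)) + 1) = (738 - 2536*(-1/4328))*((70 + 9) + 1) = (738 + 317/541)*(79 + 1) = (399575/541)*80 = 31966000/541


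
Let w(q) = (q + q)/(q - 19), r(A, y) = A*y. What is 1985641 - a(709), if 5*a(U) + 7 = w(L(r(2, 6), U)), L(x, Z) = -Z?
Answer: 3613868459/1820 ≈ 1.9856e+6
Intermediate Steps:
w(q) = 2*q/(-19 + q) (w(q) = (2*q)/(-19 + q) = 2*q/(-19 + q))
a(U) = -7/5 - 2*U/(5*(-19 - U)) (a(U) = -7/5 + (2*(-U)/(-19 - U))/5 = -7/5 + (-2*U/(-19 - U))/5 = -7/5 - 2*U/(5*(-19 - U)))
1985641 - a(709) = 1985641 - (-133/5 - 1*709)/(19 + 709) = 1985641 - (-133/5 - 709)/728 = 1985641 - (-3678)/(728*5) = 1985641 - 1*(-1839/1820) = 1985641 + 1839/1820 = 3613868459/1820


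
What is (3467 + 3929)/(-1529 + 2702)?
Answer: 7396/1173 ≈ 6.3052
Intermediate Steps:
(3467 + 3929)/(-1529 + 2702) = 7396/1173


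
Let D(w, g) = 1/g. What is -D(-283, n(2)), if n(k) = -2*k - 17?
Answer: 1/21 ≈ 0.047619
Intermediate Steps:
n(k) = -17 - 2*k
-D(-283, n(2)) = -1/(-17 - 2*2) = -1/(-17 - 4) = -1/(-21) = -1*(-1/21) = 1/21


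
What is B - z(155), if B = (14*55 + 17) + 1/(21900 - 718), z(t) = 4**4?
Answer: 11247643/21182 ≈ 531.00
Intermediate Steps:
z(t) = 256
B = 16670235/21182 (B = (770 + 17) + 1/21182 = 787 + 1/21182 = 16670235/21182 ≈ 787.00)
B - z(155) = 16670235/21182 - 1*256 = 16670235/21182 - 256 = 11247643/21182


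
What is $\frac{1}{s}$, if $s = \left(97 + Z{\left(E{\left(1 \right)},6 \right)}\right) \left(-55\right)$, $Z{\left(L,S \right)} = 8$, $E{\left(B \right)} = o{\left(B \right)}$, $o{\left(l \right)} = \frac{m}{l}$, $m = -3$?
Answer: $- \frac{1}{5775} \approx -0.00017316$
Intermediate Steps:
$o{\left(l \right)} = - \frac{3}{l}$
$E{\left(B \right)} = - \frac{3}{B}$
$s = -5775$ ($s = \left(97 + 8\right) \left(-55\right) = 105 \left(-55\right) = -5775$)
$\frac{1}{s} = \frac{1}{-5775} = - \frac{1}{5775}$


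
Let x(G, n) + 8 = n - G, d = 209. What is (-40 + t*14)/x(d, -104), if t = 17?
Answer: -66/107 ≈ -0.61682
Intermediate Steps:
x(G, n) = -8 + n - G (x(G, n) = -8 + (n - G) = -8 + n - G)
(-40 + t*14)/x(d, -104) = (-40 + 17*14)/(-8 - 104 - 1*209) = (-40 + 238)/(-8 - 104 - 209) = 198/(-321) = 198*(-1/321) = -66/107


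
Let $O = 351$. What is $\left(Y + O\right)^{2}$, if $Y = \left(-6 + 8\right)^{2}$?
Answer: $126025$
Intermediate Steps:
$Y = 4$ ($Y = 2^{2} = 4$)
$\left(Y + O\right)^{2} = \left(4 + 351\right)^{2} = 355^{2} = 126025$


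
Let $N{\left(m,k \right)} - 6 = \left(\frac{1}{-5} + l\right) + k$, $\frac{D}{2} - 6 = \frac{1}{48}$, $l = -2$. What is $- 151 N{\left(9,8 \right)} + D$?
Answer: $- \frac{212371}{120} \approx -1769.8$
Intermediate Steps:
$D = \frac{289}{24}$ ($D = 12 + \frac{2}{48} = 12 + 2 \cdot \frac{1}{48} = 12 + \frac{1}{24} = \frac{289}{24} \approx 12.042$)
$N{\left(m,k \right)} = \frac{19}{5} + k$ ($N{\left(m,k \right)} = 6 - \left(2 + \frac{1}{5} - k\right) = 6 + \left(\left(- \frac{1}{5} - 2\right) + k\right) = 6 + \left(- \frac{11}{5} + k\right) = \frac{19}{5} + k$)
$- 151 N{\left(9,8 \right)} + D = - 151 \left(\frac{19}{5} + 8\right) + \frac{289}{24} = \left(-151\right) \frac{59}{5} + \frac{289}{24} = - \frac{8909}{5} + \frac{289}{24} = - \frac{212371}{120}$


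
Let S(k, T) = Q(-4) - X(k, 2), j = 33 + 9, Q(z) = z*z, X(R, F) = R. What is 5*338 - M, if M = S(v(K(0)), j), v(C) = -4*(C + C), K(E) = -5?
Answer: 1714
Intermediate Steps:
v(C) = -8*C
Q(z) = z**2
j = 42
S(k, T) = 16 - k (S(k, T) = (-4)**2 - k = 16 - k)
M = -24 (M = 16 - (-8)*(-5) = 16 - 1*40 = 16 - 40 = -24)
5*338 - M = 5*338 - 1*(-24) = 1690 + 24 = 1714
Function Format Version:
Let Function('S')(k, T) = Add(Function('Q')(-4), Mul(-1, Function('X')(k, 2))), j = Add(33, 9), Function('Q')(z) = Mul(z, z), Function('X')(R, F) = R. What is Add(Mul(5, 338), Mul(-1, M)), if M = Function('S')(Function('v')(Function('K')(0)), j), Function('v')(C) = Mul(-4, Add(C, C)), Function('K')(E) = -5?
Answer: 1714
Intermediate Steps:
Function('v')(C) = Mul(-8, C) (Function('v')(C) = Mul(-4, Mul(2, C)) = Mul(-8, C))
Function('Q')(z) = Pow(z, 2)
j = 42
Function('S')(k, T) = Add(16, Mul(-1, k)) (Function('S')(k, T) = Add(Pow(-4, 2), Mul(-1, k)) = Add(16, Mul(-1, k)))
M = -24 (M = Add(16, Mul(-1, Mul(-8, -5))) = Add(16, Mul(-1, 40)) = Add(16, -40) = -24)
Add(Mul(5, 338), Mul(-1, M)) = Add(Mul(5, 338), Mul(-1, -24)) = Add(1690, 24) = 1714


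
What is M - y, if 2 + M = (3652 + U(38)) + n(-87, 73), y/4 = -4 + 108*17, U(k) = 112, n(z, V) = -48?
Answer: -3614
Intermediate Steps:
y = 7328 (y = 4*(-4 + 108*17) = 4*(-4 + 1836) = 4*1832 = 7328)
M = 3714 (M = -2 + ((3652 + 112) - 48) = -2 + (3764 - 48) = -2 + 3716 = 3714)
M - y = 3714 - 1*7328 = 3714 - 7328 = -3614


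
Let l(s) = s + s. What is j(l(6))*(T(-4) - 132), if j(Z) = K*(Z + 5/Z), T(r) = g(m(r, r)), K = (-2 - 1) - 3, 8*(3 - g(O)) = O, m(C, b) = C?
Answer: 38293/4 ≈ 9573.3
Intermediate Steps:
g(O) = 3 - O/8
K = -6 (K = -3 - 3 = -6)
l(s) = 2*s
T(r) = 3 - r/8
j(Z) = -30/Z - 6*Z (j(Z) = -6*(Z + 5/Z) = -30/Z - 6*Z)
j(l(6))*(T(-4) - 132) = (-30/(2*6) - 12*6)*((3 - 1/8*(-4)) - 132) = (-30/12 - 6*12)*((3 + 1/2) - 132) = (-30*1/12 - 72)*(7/2 - 132) = (-5/2 - 72)*(-257/2) = -149/2*(-257/2) = 38293/4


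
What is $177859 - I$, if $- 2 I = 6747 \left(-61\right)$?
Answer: $- \frac{55849}{2} \approx -27925.0$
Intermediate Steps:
$I = \frac{411567}{2}$ ($I = - \frac{6747 \left(-61\right)}{2} = \left(- \frac{1}{2}\right) \left(-411567\right) = \frac{411567}{2} \approx 2.0578 \cdot 10^{5}$)
$177859 - I = 177859 - \frac{411567}{2} = - \frac{55849}{2}$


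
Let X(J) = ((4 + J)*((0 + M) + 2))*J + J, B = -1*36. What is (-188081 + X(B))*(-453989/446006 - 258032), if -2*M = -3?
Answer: 1925935328419035/40546 ≈ 4.7500e+10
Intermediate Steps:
B = -36
M = 3/2 (M = -½*(-3) = 3/2 ≈ 1.5000)
X(J) = J + J*(14 + 7*J/2) (X(J) = ((4 + J)*((0 + 3/2) + 2))*J + J = ((4 + J)*(3/2 + 2))*J + J = ((4 + J)*(7/2))*J + J = (14 + 7*J/2)*J + J = J*(14 + 7*J/2) + J = J + J*(14 + 7*J/2))
(-188081 + X(B))*(-453989/446006 - 258032) = (-188081 + (½)*(-36)*(30 + 7*(-36)))*(-453989/446006 - 258032) = (-188081 + (½)*(-36)*(30 - 252))*(-453989*1/446006 - 258032) = (-188081 + (½)*(-36)*(-222))*(-453989/446006 - 258032) = (-188081 + 3996)*(-115084274181/446006) = -184085*(-115084274181/446006) = 1925935328419035/40546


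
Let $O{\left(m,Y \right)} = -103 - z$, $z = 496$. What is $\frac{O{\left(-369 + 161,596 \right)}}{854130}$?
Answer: $- \frac{599}{854130} \approx -0.0007013$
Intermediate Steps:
$O{\left(m,Y \right)} = -599$ ($O{\left(m,Y \right)} = -103 - 496 = -599$)
$\frac{O{\left(-369 + 161,596 \right)}}{854130} = - \frac{599}{854130}$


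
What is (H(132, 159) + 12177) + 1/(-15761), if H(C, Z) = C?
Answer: 194002148/15761 ≈ 12309.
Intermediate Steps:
(H(132, 159) + 12177) + 1/(-15761) = (132 + 12177) + 1/(-15761) = 12309 - 1/15761 = 194002148/15761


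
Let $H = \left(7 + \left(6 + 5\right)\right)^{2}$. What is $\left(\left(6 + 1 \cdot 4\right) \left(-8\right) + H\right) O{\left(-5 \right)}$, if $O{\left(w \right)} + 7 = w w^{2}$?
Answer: $-32208$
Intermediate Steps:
$O{\left(w \right)} = -7 + w^{3}$ ($O{\left(w \right)} = -7 + w w^{2} = -7 + w^{3}$)
$H = 324$ ($H = \left(7 + 11\right)^{2} = 18^{2} = 324$)
$\left(\left(6 + 1 \cdot 4\right) \left(-8\right) + H\right) O{\left(-5 \right)} = \left(\left(6 + 1 \cdot 4\right) \left(-8\right) + 324\right) \left(-7 + \left(-5\right)^{3}\right) = \left(\left(6 + 4\right) \left(-8\right) + 324\right) \left(-7 - 125\right) = \left(10 \left(-8\right) + 324\right) \left(-132\right) = \left(-80 + 324\right) \left(-132\right) = 244 \left(-132\right) = -32208$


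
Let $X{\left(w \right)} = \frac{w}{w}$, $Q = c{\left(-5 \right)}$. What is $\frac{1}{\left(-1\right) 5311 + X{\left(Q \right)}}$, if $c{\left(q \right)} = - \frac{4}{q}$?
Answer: $- \frac{1}{5310} \approx -0.00018832$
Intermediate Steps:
$Q = \frac{4}{5}$ ($Q = - \frac{4}{-5} = \left(-4\right) \left(- \frac{1}{5}\right) = \frac{4}{5} \approx 0.8$)
$X{\left(w \right)} = 1$
$\frac{1}{\left(-1\right) 5311 + X{\left(Q \right)}} = \frac{1}{\left(-1\right) 5311 + 1} = \frac{1}{-5311 + 1} = \frac{1}{-5310} = - \frac{1}{5310}$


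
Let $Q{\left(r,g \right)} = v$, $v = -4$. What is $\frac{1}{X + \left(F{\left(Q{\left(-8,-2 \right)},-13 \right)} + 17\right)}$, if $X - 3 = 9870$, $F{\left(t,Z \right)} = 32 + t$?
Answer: $\frac{1}{9918} \approx 0.00010083$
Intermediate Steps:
$Q{\left(r,g \right)} = -4$
$X = 9873$ ($X = 3 + 9870 = 9873$)
$\frac{1}{X + \left(F{\left(Q{\left(-8,-2 \right)},-13 \right)} + 17\right)} = \frac{1}{9873 + \left(\left(32 - 4\right) + 17\right)} = \frac{1}{9873 + \left(28 + 17\right)} = \frac{1}{9873 + 45} = \frac{1}{9918}$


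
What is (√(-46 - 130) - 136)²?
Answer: 18320 - 1088*I*√11 ≈ 18320.0 - 3608.5*I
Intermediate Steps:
(√(-46 - 130) - 136)² = (√(-176) - 136)² = (4*I*√11 - 136)² = (-136 + 4*I*√11)²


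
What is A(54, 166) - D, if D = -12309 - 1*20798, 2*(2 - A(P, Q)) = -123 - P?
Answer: 66395/2 ≈ 33198.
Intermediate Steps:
A(P, Q) = 127/2 + P/2 (A(P, Q) = 2 - (-123 - P)/2 = 2 + (123/2 + P/2) = 127/2 + P/2)
D = -33107 (D = -12309 - 20798 = -33107)
A(54, 166) - D = (127/2 + (½)*54) - 1*(-33107) = (127/2 + 27) + 33107 = 181/2 + 33107 = 66395/2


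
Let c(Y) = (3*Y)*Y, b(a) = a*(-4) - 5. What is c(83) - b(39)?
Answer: 20828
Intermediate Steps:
b(a) = -5 - 4*a (b(a) = -4*a - 5 = -5 - 4*a)
c(Y) = 3*Y²
c(83) - b(39) = 3*83² - (-5 - 4*39) = 3*6889 - (-5 - 156) = 20667 - 1*(-161) = 20667 + 161 = 20828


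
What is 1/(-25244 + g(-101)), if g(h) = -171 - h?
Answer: -1/25314 ≈ -3.9504e-5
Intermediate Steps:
1/(-25244 + g(-101)) = 1/(-25244 + (-171 - 1*(-101))) = 1/(-25244 + (-171 + 101)) = 1/(-25244 - 70) = 1/(-25314) = -1/25314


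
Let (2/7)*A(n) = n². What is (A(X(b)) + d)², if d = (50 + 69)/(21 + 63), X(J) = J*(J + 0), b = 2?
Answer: 474721/144 ≈ 3296.7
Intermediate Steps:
X(J) = J² (X(J) = J*J = J²)
d = 17/12 (d = 119/84 = 119*(1/84) = 17/12 ≈ 1.4167)
A(n) = 7*n²/2
(A(X(b)) + d)² = (7*(2²)²/2 + 17/12)² = ((7/2)*4² + 17/12)² = ((7/2)*16 + 17/12)² = (56 + 17/12)² = (689/12)² = 474721/144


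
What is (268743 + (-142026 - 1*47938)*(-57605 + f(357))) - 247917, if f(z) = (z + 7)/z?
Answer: 558077871218/51 ≈ 1.0943e+10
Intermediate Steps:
f(z) = (7 + z)/z
(268743 + (-142026 - 1*47938)*(-57605 + f(357))) - 247917 = (268743 + (-142026 - 1*47938)*(-57605 + (7 + 357)/357)) - 247917 = (268743 + (-142026 - 47938)*(-57605 + (1/357)*364)) - 247917 = (268743 - 189964*(-57605 + 52/51)) - 247917 = (268743 - 189964*(-2937803/51)) - 247917 = (268743 + 558076809092/51) - 247917 = 558090514985/51 - 247917 = 558077871218/51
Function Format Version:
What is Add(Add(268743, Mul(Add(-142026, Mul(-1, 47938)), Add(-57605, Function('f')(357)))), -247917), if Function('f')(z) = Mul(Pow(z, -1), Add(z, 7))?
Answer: Rational(558077871218, 51) ≈ 1.0943e+10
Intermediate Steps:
Function('f')(z) = Mul(Pow(z, -1), Add(7, z))
Add(Add(268743, Mul(Add(-142026, Mul(-1, 47938)), Add(-57605, Function('f')(357)))), -247917) = Add(Add(268743, Mul(Add(-142026, Mul(-1, 47938)), Add(-57605, Mul(Pow(357, -1), Add(7, 357))))), -247917) = Add(Add(268743, Mul(Add(-142026, -47938), Add(-57605, Mul(Rational(1, 357), 364)))), -247917) = Add(Add(268743, Mul(-189964, Add(-57605, Rational(52, 51)))), -247917) = Add(Add(268743, Mul(-189964, Rational(-2937803, 51))), -247917) = Add(Add(268743, Rational(558076809092, 51)), -247917) = Add(Rational(558090514985, 51), -247917) = Rational(558077871218, 51)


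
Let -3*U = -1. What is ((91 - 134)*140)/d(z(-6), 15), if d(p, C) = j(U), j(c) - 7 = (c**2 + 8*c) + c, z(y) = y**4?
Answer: -7740/13 ≈ -595.38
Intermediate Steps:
U = 1/3 (U = -1/3*(-1) = 1/3 ≈ 0.33333)
j(c) = 7 + c**2 + 9*c (j(c) = 7 + ((c**2 + 8*c) + c) = 7 + (c**2 + 9*c) = 7 + c**2 + 9*c)
d(p, C) = 91/9 (d(p, C) = 7 + (1/3)**2 + 9*(1/3) = 7 + 1/9 + 3 = 91/9)
((91 - 134)*140)/d(z(-6), 15) = ((91 - 134)*140)/(91/9) = -43*140*(9/91) = -6020*9/91 = -7740/13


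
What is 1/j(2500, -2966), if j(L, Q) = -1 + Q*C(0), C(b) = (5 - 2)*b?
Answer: -1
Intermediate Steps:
C(b) = 3*b
j(L, Q) = -1 (j(L, Q) = -1 + Q*(3*0) = -1 + Q*0 = -1 + 0 = -1)
1/j(2500, -2966) = 1/(-1) = -1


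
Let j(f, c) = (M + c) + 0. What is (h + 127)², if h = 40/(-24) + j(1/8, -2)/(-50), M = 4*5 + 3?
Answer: 351075169/22500 ≈ 15603.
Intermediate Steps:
M = 23 (M = 20 + 3 = 23)
j(f, c) = 23 + c (j(f, c) = (23 + c) + 0 = 23 + c)
h = -313/150 (h = 40/(-24) + (23 - 2)/(-50) = 40*(-1/24) + 21*(-1/50) = -5/3 - 21/50 = -313/150 ≈ -2.0867)
(h + 127)² = (-313/150 + 127)² = (18737/150)² = 351075169/22500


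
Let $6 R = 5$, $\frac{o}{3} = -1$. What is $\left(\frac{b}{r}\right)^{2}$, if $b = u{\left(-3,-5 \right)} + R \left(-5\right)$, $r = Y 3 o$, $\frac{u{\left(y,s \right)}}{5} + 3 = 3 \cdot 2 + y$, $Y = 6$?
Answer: $\frac{625}{104976} \approx 0.0059537$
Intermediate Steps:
$o = -3$ ($o = 3 \left(-1\right) = -3$)
$u{\left(y,s \right)} = 15 + 5 y$ ($u{\left(y,s \right)} = -15 + 5 \left(3 \cdot 2 + y\right) = -15 + 5 \left(6 + y\right) = -15 + \left(30 + 5 y\right) = 15 + 5 y$)
$R = \frac{5}{6}$ ($R = \frac{1}{6} \cdot 5 = \frac{5}{6} \approx 0.83333$)
$r = -54$ ($r = 6 \cdot 3 \left(-3\right) = 18 \left(-3\right) = -54$)
$b = - \frac{25}{6}$ ($b = \left(15 + 5 \left(-3\right)\right) + \frac{5}{6} \left(-5\right) = \left(15 - 15\right) - \frac{25}{6} = 0 - \frac{25}{6} = - \frac{25}{6} \approx -4.1667$)
$\left(\frac{b}{r}\right)^{2} = \left(- \frac{25}{6 \left(-54\right)}\right)^{2} = \left(\left(- \frac{25}{6}\right) \left(- \frac{1}{54}\right)\right)^{2} = \left(\frac{25}{324}\right)^{2} = \frac{625}{104976}$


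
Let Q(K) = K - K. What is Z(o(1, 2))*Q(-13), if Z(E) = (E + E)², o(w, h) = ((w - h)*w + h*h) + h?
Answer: 0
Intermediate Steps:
o(w, h) = h + h² + w*(w - h) (o(w, h) = (w*(w - h) + h²) + h = (h² + w*(w - h)) + h = h + h² + w*(w - h))
Q(K) = 0
Z(E) = 4*E² (Z(E) = (2*E)² = 4*E²)
Z(o(1, 2))*Q(-13) = (4*(2 + 2² + 1² - 1*2*1)²)*0 = (4*(2 + 4 + 1 - 2)²)*0 = (4*5²)*0 = (4*25)*0 = 100*0 = 0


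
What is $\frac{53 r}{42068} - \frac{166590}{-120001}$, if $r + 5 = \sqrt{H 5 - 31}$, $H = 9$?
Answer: $\frac{6976307855}{5048202068} + \frac{53 \sqrt{14}}{42068} \approx 1.3867$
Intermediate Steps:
$r = -5 + \sqrt{14}$ ($r = -5 + \sqrt{9 \cdot 5 - 31} = -5 + \sqrt{45 - 31} = -5 + \sqrt{14} \approx -1.2583$)
$\frac{53 r}{42068} - \frac{166590}{-120001} = \frac{53 \left(-5 + \sqrt{14}\right)}{42068} - \frac{166590}{-120001} = \left(-265 + 53 \sqrt{14}\right) \frac{1}{42068} - - \frac{166590}{120001} = \left(- \frac{265}{42068} + \frac{53 \sqrt{14}}{42068}\right) + \frac{166590}{120001} = \frac{6976307855}{5048202068} + \frac{53 \sqrt{14}}{42068}$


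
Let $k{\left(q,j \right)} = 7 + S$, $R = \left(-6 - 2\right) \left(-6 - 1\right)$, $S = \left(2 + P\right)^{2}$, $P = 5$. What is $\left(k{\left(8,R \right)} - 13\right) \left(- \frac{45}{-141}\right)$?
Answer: $\frac{645}{47} \approx 13.723$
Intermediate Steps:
$S = 49$ ($S = \left(2 + 5\right)^{2} = 7^{2} = 49$)
$R = 56$ ($R = \left(-8\right) \left(-7\right) = 56$)
$k{\left(q,j \right)} = 56$ ($k{\left(q,j \right)} = 7 + 49 = 56$)
$\left(k{\left(8,R \right)} - 13\right) \left(- \frac{45}{-141}\right) = \left(56 - 13\right) \left(- \frac{45}{-141}\right) = 43 \left(\left(-45\right) \left(- \frac{1}{141}\right)\right) = 43 \cdot \frac{15}{47} = \frac{645}{47}$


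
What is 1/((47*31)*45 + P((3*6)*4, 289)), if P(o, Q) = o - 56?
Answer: 1/65581 ≈ 1.5248e-5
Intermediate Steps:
P(o, Q) = -56 + o
1/((47*31)*45 + P((3*6)*4, 289)) = 1/((47*31)*45 + (-56 + (3*6)*4)) = 1/(1457*45 + (-56 + 18*4)) = 1/(65565 + (-56 + 72)) = 1/(65565 + 16) = 1/65581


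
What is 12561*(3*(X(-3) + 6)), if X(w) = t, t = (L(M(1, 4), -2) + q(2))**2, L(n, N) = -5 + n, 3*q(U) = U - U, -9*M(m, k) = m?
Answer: 10894574/9 ≈ 1.2105e+6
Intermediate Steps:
M(m, k) = -m/9
q(U) = 0 (q(U) = (U - U)/3 = (1/3)*0 = 0)
t = 2116/81 (t = ((-5 - 1/9*1) + 0)**2 = ((-5 - 1/9) + 0)**2 = (-46/9 + 0)**2 = (-46/9)**2 = 2116/81 ≈ 26.123)
X(w) = 2116/81
12561*(3*(X(-3) + 6)) = 12561*(3*(2116/81 + 6)) = 12561*(3*(2602/81)) = 12561*(2602/27) = 10894574/9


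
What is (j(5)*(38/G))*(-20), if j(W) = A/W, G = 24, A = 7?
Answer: -133/3 ≈ -44.333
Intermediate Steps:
j(W) = 7/W
(j(5)*(38/G))*(-20) = ((7/5)*(38/24))*(-20) = ((7*(1/5))*(38*(1/24)))*(-20) = ((7/5)*(19/12))*(-20) = (133/60)*(-20) = -133/3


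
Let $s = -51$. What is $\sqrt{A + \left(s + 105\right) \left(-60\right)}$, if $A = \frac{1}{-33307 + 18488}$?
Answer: $\frac{i \sqrt{711512960459}}{14819} \approx 56.921 i$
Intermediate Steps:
$A = - \frac{1}{14819}$ ($A = \frac{1}{-14819} = - \frac{1}{14819} \approx -6.7481 \cdot 10^{-5}$)
$\sqrt{A + \left(s + 105\right) \left(-60\right)} = \sqrt{- \frac{1}{14819} + \left(-51 + 105\right) \left(-60\right)} = \sqrt{- \frac{1}{14819} + 54 \left(-60\right)} = \sqrt{- \frac{1}{14819} - 3240} = \sqrt{- \frac{48013561}{14819}} = \frac{i \sqrt{711512960459}}{14819}$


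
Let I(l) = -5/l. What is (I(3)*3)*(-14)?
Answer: 70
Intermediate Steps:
(I(3)*3)*(-14) = (-5/3*3)*(-14) = (-5*⅓*3)*(-14) = -5/3*3*(-14) = -5*(-14) = 70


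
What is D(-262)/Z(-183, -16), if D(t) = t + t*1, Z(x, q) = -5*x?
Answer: -524/915 ≈ -0.57268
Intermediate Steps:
D(t) = 2*t (D(t) = t + t = 2*t)
D(-262)/Z(-183, -16) = (2*(-262))/((-5*(-183))) = -524/915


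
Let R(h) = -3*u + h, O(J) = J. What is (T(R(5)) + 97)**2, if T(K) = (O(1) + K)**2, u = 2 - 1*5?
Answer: 103684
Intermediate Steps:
u = -3 (u = 2 - 5 = -3)
R(h) = 9 + h (R(h) = -3*(-3) + h = 9 + h)
T(K) = (1 + K)**2
(T(R(5)) + 97)**2 = ((1 + (9 + 5))**2 + 97)**2 = ((1 + 14)**2 + 97)**2 = (15**2 + 97)**2 = (225 + 97)**2 = 322**2 = 103684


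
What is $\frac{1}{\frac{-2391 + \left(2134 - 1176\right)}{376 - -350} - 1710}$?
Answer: $- \frac{726}{1242893} \approx -0.00058412$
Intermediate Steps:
$\frac{1}{\frac{-2391 + \left(2134 - 1176\right)}{376 - -350} - 1710} = \frac{1}{\frac{-2391 + \left(2134 - 1176\right)}{376 + 350} - 1710} = \frac{1}{\frac{-2391 + 958}{726} - 1710} = \frac{1}{\left(-1433\right) \frac{1}{726} - 1710} = \frac{1}{- \frac{1433}{726} - 1710} = \frac{1}{- \frac{1242893}{726}} = - \frac{726}{1242893}$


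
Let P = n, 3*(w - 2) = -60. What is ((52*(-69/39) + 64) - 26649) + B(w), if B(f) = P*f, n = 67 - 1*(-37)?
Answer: -28549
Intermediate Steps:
w = -18 (w = 2 + (⅓)*(-60) = 2 - 20 = -18)
n = 104 (n = 67 + 37 = 104)
P = 104
B(f) = 104*f
((52*(-69/39) + 64) - 26649) + B(w) = ((52*(-69/39) + 64) - 26649) + 104*(-18) = ((52*(-69*1/39) + 64) - 26649) - 1872 = ((52*(-23/13) + 64) - 26649) - 1872 = ((-92 + 64) - 26649) - 1872 = (-28 - 26649) - 1872 = -26677 - 1872 = -28549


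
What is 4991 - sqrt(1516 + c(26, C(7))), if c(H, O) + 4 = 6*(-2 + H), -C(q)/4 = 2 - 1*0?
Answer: 4991 - 6*sqrt(46) ≈ 4950.3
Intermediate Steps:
C(q) = -8 (C(q) = -4*(2 - 1*0) = -4*(2 + 0) = -4*2 = -8)
c(H, O) = -16 + 6*H (c(H, O) = -4 + 6*(-2 + H) = -4 + (-12 + 6*H) = -16 + 6*H)
4991 - sqrt(1516 + c(26, C(7))) = 4991 - sqrt(1516 + (-16 + 6*26)) = 4991 - sqrt(1516 + (-16 + 156)) = 4991 - sqrt(1516 + 140) = 4991 - sqrt(1656) = 4991 - 6*sqrt(46)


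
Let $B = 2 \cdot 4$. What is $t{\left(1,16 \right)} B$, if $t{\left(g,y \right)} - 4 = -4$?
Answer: $0$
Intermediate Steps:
$t{\left(g,y \right)} = 0$ ($t{\left(g,y \right)} = 4 - 4 = 0$)
$B = 8$
$t{\left(1,16 \right)} B = 0 \cdot 8 = 0$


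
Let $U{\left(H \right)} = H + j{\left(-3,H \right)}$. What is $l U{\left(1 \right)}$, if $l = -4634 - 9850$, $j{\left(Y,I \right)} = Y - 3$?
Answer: $72420$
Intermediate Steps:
$j{\left(Y,I \right)} = -3 + Y$
$l = -14484$
$U{\left(H \right)} = -6 + H$ ($U{\left(H \right)} = H - 6 = -6 + H$)
$l U{\left(1 \right)} = - 14484 \left(-6 + 1\right) = \left(-14484\right) \left(-5\right) = 72420$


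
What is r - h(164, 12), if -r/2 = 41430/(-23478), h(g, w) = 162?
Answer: -620096/3913 ≈ -158.47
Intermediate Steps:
r = 13810/3913 (r = -82860/(-23478) = -82860*(-1)/23478 = -2*(-6905/3913) = 13810/3913 ≈ 3.5293)
r - h(164, 12) = 13810/3913 - 1*162 = 13810/3913 - 162 = -620096/3913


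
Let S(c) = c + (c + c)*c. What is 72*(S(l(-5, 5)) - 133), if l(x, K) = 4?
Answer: -6984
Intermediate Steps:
S(c) = c + 2*c² (S(c) = c + (2*c)*c = c + 2*c²)
72*(S(l(-5, 5)) - 133) = 72*(4*(1 + 2*4) - 133) = 72*(4*(1 + 8) - 133) = 72*(4*9 - 133) = 72*(36 - 133) = 72*(-97) = -6984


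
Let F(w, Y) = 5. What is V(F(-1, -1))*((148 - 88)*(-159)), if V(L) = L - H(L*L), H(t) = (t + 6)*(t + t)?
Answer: 14739300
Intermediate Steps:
H(t) = 2*t*(6 + t) (H(t) = (6 + t)*(2*t) = 2*t*(6 + t))
V(L) = L - 2*L²*(6 + L²) (V(L) = L - 2*L*L*(6 + L*L) = L - 2*L²*(6 + L²))
V(F(-1, -1))*((148 - 88)*(-159)) = (5*(1 - 12*5 - 2*5³))*((148 - 88)*(-159)) = (5*(1 - 60 - 2*125))*(60*(-159)) = (5*(1 - 60 - 250))*(-9540) = (5*(-309))*(-9540) = -1545*(-9540) = 14739300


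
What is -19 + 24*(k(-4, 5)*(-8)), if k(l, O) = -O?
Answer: 941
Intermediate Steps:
-19 + 24*(k(-4, 5)*(-8)) = -19 + 24*(-1*5*(-8)) = -19 + 24*(-5*(-8)) = -19 + 24*40 = -19 + 960 = 941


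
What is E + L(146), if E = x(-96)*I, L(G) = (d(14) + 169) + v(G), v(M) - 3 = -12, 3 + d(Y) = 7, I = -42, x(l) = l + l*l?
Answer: -382876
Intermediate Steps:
x(l) = l + l**2
d(Y) = 4 (d(Y) = -3 + 7 = 4)
v(M) = -9 (v(M) = 3 - 12 = -9)
L(G) = 164 (L(G) = (4 + 169) - 9 = 173 - 9 = 164)
E = -383040 (E = -96*(1 - 96)*(-42) = -96*(-95)*(-42) = 9120*(-42) = -383040)
E + L(146) = -383040 + 164 = -382876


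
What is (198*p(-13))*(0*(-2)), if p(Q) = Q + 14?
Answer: 0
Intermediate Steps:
p(Q) = 14 + Q
(198*p(-13))*(0*(-2)) = (198*(14 - 13))*(0*(-2)) = (198*1)*0 = 198*0 = 0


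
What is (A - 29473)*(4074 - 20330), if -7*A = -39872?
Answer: 386518912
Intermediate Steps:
A = 5696 (A = -⅐*(-39872) = 5696)
(A - 29473)*(4074 - 20330) = (5696 - 29473)*(4074 - 20330) = -23777*(-16256) = 386518912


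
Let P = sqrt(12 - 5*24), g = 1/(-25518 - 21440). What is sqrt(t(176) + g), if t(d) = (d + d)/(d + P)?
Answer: sqrt(140874)*sqrt((2754840 - I*sqrt(3))/(88 + 3*I*sqrt(3)))/46958 ≈ 1.4124 - 0.041662*I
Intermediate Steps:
g = -1/46958 (g = 1/(-46958) = -1/46958 ≈ -2.1296e-5)
P = 6*I*sqrt(3) (P = sqrt(12 - 120) = sqrt(-108) = 6*I*sqrt(3) ≈ 10.392*I)
t(d) = 2*d/(d + 6*I*sqrt(3)) (t(d) = (d + d)/(d + 6*I*sqrt(3)) = (2*d)/(d + 6*I*sqrt(3)) = 2*d/(d + 6*I*sqrt(3)))
sqrt(t(176) + g) = sqrt(2*176/(176 + 6*I*sqrt(3)) - 1/46958) = sqrt(352/(176 + 6*I*sqrt(3)) - 1/46958) = sqrt(-1/46958 + 352/(176 + 6*I*sqrt(3)))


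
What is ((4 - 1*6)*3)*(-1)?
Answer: 6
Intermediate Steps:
((4 - 1*6)*3)*(-1) = ((4 - 6)*3)*(-1) = -2*3*(-1) = -6*(-1) = 6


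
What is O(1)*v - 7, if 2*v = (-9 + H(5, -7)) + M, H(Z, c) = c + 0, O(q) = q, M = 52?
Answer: 11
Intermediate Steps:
H(Z, c) = c
v = 18 (v = ((-9 - 7) + 52)/2 = (-16 + 52)/2 = (½)*36 = 18)
O(1)*v - 7 = 1*18 - 7 = 18 - 7 = 11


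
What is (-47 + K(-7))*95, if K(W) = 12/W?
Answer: -32395/7 ≈ -4627.9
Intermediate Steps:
(-47 + K(-7))*95 = (-47 + 12/(-7))*95 = (-47 + 12*(-⅐))*95 = (-47 - 12/7)*95 = -341/7*95 = -32395/7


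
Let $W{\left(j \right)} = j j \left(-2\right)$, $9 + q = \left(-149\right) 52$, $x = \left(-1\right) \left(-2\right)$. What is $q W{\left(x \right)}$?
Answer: $62056$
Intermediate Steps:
$x = 2$
$q = -7757$ ($q = -9 - 7748 = -7757$)
$W{\left(j \right)} = - 2 j^{2}$ ($W{\left(j \right)} = j^{2} \left(-2\right) = - 2 j^{2}$)
$q W{\left(x \right)} = - 7757 \left(- 2 \cdot 2^{2}\right) = - 7757 \left(\left(-2\right) 4\right) = \left(-7757\right) \left(-8\right) = 62056$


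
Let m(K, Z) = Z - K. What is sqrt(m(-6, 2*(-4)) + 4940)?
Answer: sqrt(4938) ≈ 70.271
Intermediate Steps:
sqrt(m(-6, 2*(-4)) + 4940) = sqrt((2*(-4) - 1*(-6)) + 4940) = sqrt((-8 + 6) + 4940) = sqrt(-2 + 4940) = sqrt(4938)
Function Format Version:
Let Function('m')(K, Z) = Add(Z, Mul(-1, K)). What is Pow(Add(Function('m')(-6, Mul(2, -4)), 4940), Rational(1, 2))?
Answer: Pow(4938, Rational(1, 2)) ≈ 70.271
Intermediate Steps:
Pow(Add(Function('m')(-6, Mul(2, -4)), 4940), Rational(1, 2)) = Pow(Add(Add(Mul(2, -4), Mul(-1, -6)), 4940), Rational(1, 2)) = Pow(Add(Add(-8, 6), 4940), Rational(1, 2)) = Pow(Add(-2, 4940), Rational(1, 2)) = Pow(4938, Rational(1, 2))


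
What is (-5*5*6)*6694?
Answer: -1004100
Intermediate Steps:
(-5*5*6)*6694 = -25*6*6694 = -150*6694 = -1004100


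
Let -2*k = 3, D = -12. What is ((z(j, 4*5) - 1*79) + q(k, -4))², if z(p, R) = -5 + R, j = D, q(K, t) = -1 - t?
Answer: 3721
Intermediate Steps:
k = -3/2 (k = -½*3 = -3/2 ≈ -1.5000)
j = -12
((z(j, 4*5) - 1*79) + q(k, -4))² = (((-5 + 4*5) - 1*79) + (-1 - 1*(-4)))² = (((-5 + 20) - 79) + (-1 + 4))² = ((15 - 79) + 3)² = (-64 + 3)² = (-61)² = 3721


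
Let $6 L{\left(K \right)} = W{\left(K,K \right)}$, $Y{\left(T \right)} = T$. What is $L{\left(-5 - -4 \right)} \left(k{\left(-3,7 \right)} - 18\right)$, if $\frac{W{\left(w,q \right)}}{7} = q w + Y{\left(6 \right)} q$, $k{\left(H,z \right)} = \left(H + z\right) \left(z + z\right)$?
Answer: $- \frac{665}{3} \approx -221.67$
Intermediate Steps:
$k{\left(H,z \right)} = 2 z \left(H + z\right)$ ($k{\left(H,z \right)} = \left(H + z\right) 2 z = 2 z \left(H + z\right)$)
$W{\left(w,q \right)} = 42 q + 7 q w$ ($W{\left(w,q \right)} = 7 \left(q w + 6 q\right) = 7 \left(6 q + q w\right) = 42 q + 7 q w$)
$L{\left(K \right)} = \frac{7 K \left(6 + K\right)}{6}$
$L{\left(-5 - -4 \right)} \left(k{\left(-3,7 \right)} - 18\right) = \frac{7 \left(-5 - -4\right) \left(6 - 1\right)}{6} \left(2 \cdot 7 \left(-3 + 7\right) - 18\right) = \frac{7 \left(-5 + 4\right) \left(6 + \left(-5 + 4\right)\right)}{6} \left(2 \cdot 7 \cdot 4 - 18\right) = \frac{7}{6} \left(-1\right) \left(6 - 1\right) \left(56 - 18\right) = \frac{7}{6} \left(-1\right) 5 \cdot 38 = \left(- \frac{35}{6}\right) 38 = - \frac{665}{3}$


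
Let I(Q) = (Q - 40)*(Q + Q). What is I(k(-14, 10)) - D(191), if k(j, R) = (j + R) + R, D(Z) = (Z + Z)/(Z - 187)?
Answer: -1007/2 ≈ -503.50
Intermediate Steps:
D(Z) = 2*Z/(-187 + Z) (D(Z) = (2*Z)/(-187 + Z) = 2*Z/(-187 + Z))
k(j, R) = j + 2*R (k(j, R) = (R + j) + R = j + 2*R)
I(Q) = 2*Q*(-40 + Q) (I(Q) = (-40 + Q)*(2*Q) = 2*Q*(-40 + Q))
I(k(-14, 10)) - D(191) = 2*(-14 + 2*10)*(-40 + (-14 + 2*10)) - 2*191/(-187 + 191) = 2*(-14 + 20)*(-40 + (-14 + 20)) - 2*191/4 = 2*6*(-40 + 6) - 2*191/4 = 2*6*(-34) - 1*191/2 = -408 - 191/2 = -1007/2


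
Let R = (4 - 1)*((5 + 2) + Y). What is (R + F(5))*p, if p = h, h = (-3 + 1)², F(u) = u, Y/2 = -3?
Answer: 32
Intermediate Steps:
Y = -6 (Y = 2*(-3) = -6)
R = 3 (R = (4 - 1)*((5 + 2) - 6) = 3*(7 - 6) = 3*1 = 3)
h = 4 (h = (-2)² = 4)
p = 4
(R + F(5))*p = (3 + 5)*4 = 8*4 = 32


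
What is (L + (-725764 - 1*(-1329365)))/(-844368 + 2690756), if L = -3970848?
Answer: -3367247/1846388 ≈ -1.8237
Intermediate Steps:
(L + (-725764 - 1*(-1329365)))/(-844368 + 2690756) = (-3970848 + (-725764 - 1*(-1329365)))/(-844368 + 2690756) = (-3970848 + (-725764 + 1329365))/1846388 = (-3970848 + 603601)*(1/1846388) = -3367247*1/1846388 = -3367247/1846388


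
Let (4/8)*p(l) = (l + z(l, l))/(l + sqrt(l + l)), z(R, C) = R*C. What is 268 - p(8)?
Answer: 256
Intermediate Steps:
z(R, C) = C*R
p(l) = 2*(l + l**2)/(l + sqrt(2)*sqrt(l)) (p(l) = 2*((l + l*l)/(l + sqrt(l + l))) = 2*((l + l**2)/(l + sqrt(2*l))) = 2*((l + l**2)/(l + sqrt(2)*sqrt(l))) = 2*(l + l**2)/(l + sqrt(2)*sqrt(l)))
268 - p(8) = 268 - 2*8*(1 + 8)/(8 + sqrt(2)*sqrt(8)) = 268 - 2*8*9/(8 + sqrt(2)*(2*sqrt(2))) = 268 - 2*8*9/(8 + 4) = 268 - 2*8*9/12 = 268 - 1*12 = 268 - 12 = 256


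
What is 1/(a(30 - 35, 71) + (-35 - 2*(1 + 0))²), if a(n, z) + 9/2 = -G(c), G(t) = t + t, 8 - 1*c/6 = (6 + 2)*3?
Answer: 2/3113 ≈ 0.00064247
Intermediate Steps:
c = -96 (c = 48 - 6*(6 + 2)*3 = 48 - 48*3 = 48 - 6*24 = 48 - 144 = -96)
G(t) = 2*t
a(n, z) = 375/2 (a(n, z) = -9/2 - 2*(-96) = -9/2 - 1*(-192) = -9/2 + 192 = 375/2)
1/(a(30 - 35, 71) + (-35 - 2*(1 + 0))²) = 1/(375/2 + (-35 - 2*(1 + 0))²) = 1/(375/2 + (-35 - 2*1)²) = 1/(375/2 + (-35 - 2)²) = 1/(375/2 + (-37)²) = 1/(375/2 + 1369) = 1/(3113/2) = 2/3113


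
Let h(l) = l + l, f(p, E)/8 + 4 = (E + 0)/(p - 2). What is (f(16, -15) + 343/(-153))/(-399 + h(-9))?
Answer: 45853/446607 ≈ 0.10267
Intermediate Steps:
f(p, E) = -32 + 8*E/(-2 + p) (f(p, E) = -32 + 8*((E + 0)/(p - 2)) = -32 + 8*(E/(-2 + p)) = -32 + 8*E/(-2 + p))
h(l) = 2*l
(f(16, -15) + 343/(-153))/(-399 + h(-9)) = (8*(8 - 15 - 4*16)/(-2 + 16) + 343/(-153))/(-399 + 2*(-9)) = (8*(8 - 15 - 64)/14 + 343*(-1/153))/(-399 - 18) = (8*(1/14)*(-71) - 343/153)/(-417) = (-284/7 - 343/153)*(-1/417) = -45853/1071*(-1/417) = 45853/446607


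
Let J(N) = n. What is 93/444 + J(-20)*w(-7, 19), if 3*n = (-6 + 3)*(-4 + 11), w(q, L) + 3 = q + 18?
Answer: -8257/148 ≈ -55.791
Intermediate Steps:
w(q, L) = 15 + q (w(q, L) = -3 + (q + 18) = -3 + (18 + q) = 15 + q)
n = -7 (n = ((-6 + 3)*(-4 + 11))/3 = (-3*7)/3 = (⅓)*(-21) = -7)
J(N) = -7
93/444 + J(-20)*w(-7, 19) = 93/444 - 7*(15 - 7) = 93*(1/444) - 7*8 = 31/148 - 56 = -8257/148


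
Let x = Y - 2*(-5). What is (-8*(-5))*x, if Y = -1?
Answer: 360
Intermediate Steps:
x = 9 (x = -1 - 2*(-5) = -1 + 10 = 9)
(-8*(-5))*x = -8*(-5)*9 = 40*9 = 360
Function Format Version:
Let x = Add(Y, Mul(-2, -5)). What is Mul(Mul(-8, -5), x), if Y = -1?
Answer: 360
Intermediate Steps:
x = 9 (x = Add(-1, Mul(-2, -5)) = Add(-1, 10) = 9)
Mul(Mul(-8, -5), x) = Mul(Mul(-8, -5), 9) = Mul(40, 9) = 360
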